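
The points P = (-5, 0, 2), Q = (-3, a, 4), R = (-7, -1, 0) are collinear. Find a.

Direction PR = (-2, -1, -2). From the x-coordinate of Q, the parameter along the line is τ = (-3 − (-5))/(-2) = -1.
Then a = 0 + (-1)·(-1) = 1.

1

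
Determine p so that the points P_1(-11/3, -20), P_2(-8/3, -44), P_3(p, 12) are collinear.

The three points are collinear iff det[P_1P_2; P_1P_3] = 0.
This determinant is linear in p: (24)p + (120) = 0, so p = -5.

-5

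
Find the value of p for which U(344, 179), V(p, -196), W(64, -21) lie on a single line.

Collinearity: (V − U) must be parallel to (W − U) = (-280, -200).
Cross-multiplying the components: (p − 344)·(-200) = (-375)·(-280).
Solving gives p = -181.

-181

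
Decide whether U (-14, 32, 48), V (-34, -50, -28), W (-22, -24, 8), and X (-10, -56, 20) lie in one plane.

Yes

With U as base: UV = (-20, -82, -76), UW = (-8, -56, -40), UX = (4, -88, -28).
UW × UX = (-1952, -384, 928).
UV · (UW × UX) = 0.
The scalar triple product vanishes, so the four points are coplanar.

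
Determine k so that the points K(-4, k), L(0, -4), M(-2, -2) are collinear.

Collinearity: (K − L) must be parallel to (M − L) = (-2, 2).
Cross-multiplying the components: (k − (-4))·(-2) = (-4)·(2).
Solving gives k = 0.

0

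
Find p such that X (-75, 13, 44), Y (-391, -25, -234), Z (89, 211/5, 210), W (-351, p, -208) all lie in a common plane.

-121/5

The points are coplanar iff XY · (XZ × XW) = 0.
Expanding, this is linear in p: (6864)p + (830544/5) = 0.
So p = -121/5.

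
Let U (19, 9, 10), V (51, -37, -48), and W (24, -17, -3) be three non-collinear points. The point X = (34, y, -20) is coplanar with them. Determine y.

Coplanarity requires UV · (UW × UX) = 0.
UV = (32, -46, -58), UW = (5, -26, -13); the triple product is linear in y with coefficient 126 and constant term 3276.
Setting it to zero: y = -26.

-26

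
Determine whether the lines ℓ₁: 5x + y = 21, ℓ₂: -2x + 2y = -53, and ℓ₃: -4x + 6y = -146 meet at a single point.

No

Intersecting ℓ₁ and ℓ₂: solving the 2×2 system gives (x, y) = (95/12, -223/12).
Substitute into ℓ₃: (-4)(95/12) + (6)(-223/12) = -859/6.
But ℓ₃ requires -146 ≠ -859/6, so the three lines have no common point.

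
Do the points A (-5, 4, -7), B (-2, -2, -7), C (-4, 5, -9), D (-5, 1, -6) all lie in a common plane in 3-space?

A normal to the plane through A, B, C is n = AB × AC = (12, 6, 9).
The plane has equation n·P = -99. For D: n·D = -108.
-108 ≠ -99, so D is off the plane.

No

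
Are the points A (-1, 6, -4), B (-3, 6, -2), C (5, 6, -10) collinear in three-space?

Yes

AB = (-2, 0, 2), AC = (6, 0, -6).
AB × AC = (0, 0, 0).
The cross product vanishes, so the three points are collinear.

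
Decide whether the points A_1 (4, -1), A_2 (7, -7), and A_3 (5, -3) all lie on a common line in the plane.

Yes

A_1A_2 = (3, -6), A_1A_3 = (1, -2).
det[A_1A_2; A_1A_3] = (3)(-2) − (-6)(1) = 0.
The determinant is zero, so the points are collinear.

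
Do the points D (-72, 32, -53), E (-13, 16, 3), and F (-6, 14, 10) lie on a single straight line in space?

No

DE = (59, -16, 56), DF = (66, -18, 63).
Comparing components 3 and 1: (56)(66) − (59)(63) = -21 ≠ 0, so DE and DF are not parallel and the points are not collinear.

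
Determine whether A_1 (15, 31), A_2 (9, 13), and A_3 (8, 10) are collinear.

Yes

A_1A_2 = (-6, -18), A_1A_3 = (-7, -21).
Checking proportionality: A_1A_3 = 7/6·A_1A_2, so the vectors are parallel and the points are collinear.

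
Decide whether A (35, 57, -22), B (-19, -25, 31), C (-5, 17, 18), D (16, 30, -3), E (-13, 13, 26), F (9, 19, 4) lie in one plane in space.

The plane through A, B, C has normal n = AB × AC = (-1160, 40, -1120) and equation n·P = -13680.
Checking the remaining points: n·D = -14000, n·E = -13520, n·F = -14160.
Since n·D = -14000 ≠ -13680, D is off the plane and the points are not all coplanar.

No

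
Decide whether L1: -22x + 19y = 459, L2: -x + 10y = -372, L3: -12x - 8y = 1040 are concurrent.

Yes

Intersecting L1 and L2: solving the 2×2 system gives (x, y) = (-58, -43).
Substitute into L3: (-12)(-58) + (-8)(-43) = 1040.
This equals 1040, so (-58, -43) lies on all three lines and they are concurrent.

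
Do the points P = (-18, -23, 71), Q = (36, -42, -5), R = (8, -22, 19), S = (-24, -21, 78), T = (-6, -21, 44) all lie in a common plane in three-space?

No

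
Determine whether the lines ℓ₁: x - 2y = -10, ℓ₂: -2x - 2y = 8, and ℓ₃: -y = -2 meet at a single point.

Intersecting ℓ₁ and ℓ₂: solving the 2×2 system gives (x, y) = (-6, 2).
Substitute into ℓ₃: (0)(-6) + (-1)(2) = -2.
This equals -2, so (-6, 2) lies on all three lines and they are concurrent.

Yes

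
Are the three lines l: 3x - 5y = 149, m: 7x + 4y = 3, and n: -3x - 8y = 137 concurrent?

Yes

Intersecting l and m: solving the 2×2 system gives (x, y) = (13, -22).
Substitute into n: (-3)(13) + (-8)(-22) = 137.
This equals 137, so (13, -22) lies on all three lines and they are concurrent.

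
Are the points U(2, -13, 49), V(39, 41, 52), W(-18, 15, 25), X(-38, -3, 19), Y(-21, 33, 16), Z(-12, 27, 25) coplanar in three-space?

The plane through U, V, W has normal n = UV × UW = (-1380, 828, 2116) and equation n·P = 90160.
Checking the remaining points: n·X = 90160, n·Y = 90160, n·Z = 91816.
Since n·Z = 91816 ≠ 90160, Z is off the plane and the points are not all coplanar.

No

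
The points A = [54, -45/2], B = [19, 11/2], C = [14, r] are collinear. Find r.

The three points are collinear iff det[AB; AC] = 0.
This determinant is linear in r: (-35)r + (665/2) = 0, so r = 19/2.

19/2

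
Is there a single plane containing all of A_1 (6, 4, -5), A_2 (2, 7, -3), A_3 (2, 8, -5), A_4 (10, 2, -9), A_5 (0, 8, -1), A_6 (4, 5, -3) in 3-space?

The plane through A_1, A_2, A_3 has normal n = A_1A_2 × A_1A_3 = (-8, -8, -4) and equation n·P = -60.
Checking the remaining points: n·A_4 = -60, n·A_5 = -60, n·A_6 = -60.
All equal -60, so all 6 points lie in one plane.

Yes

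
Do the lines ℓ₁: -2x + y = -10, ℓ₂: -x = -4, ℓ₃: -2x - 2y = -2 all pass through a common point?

Intersecting ℓ₁ and ℓ₂: solving the 2×2 system gives (x, y) = (4, -2).
Substitute into ℓ₃: (-2)(4) + (-2)(-2) = -4.
But ℓ₃ requires -2 ≠ -4, so the three lines have no common point.

No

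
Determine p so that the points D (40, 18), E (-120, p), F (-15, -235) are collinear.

Collinearity: (E − D) must be parallel to (F − D) = (-55, -253).
Cross-multiplying the components: (p − 18)·(-55) = (-160)·(-253).
Solving gives p = -718.

-718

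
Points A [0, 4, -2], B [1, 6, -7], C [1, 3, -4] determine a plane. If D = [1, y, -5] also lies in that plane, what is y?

Coplanarity requires AB · (AC × AD) = 0.
AB = (1, 2, -5), AC = (1, -1, -2); the triple product is linear in y with coefficient -3 and constant term 12.
Setting it to zero: y = 4.

4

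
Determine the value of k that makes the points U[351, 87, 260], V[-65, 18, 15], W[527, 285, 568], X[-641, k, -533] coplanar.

Normal to plane UVW: n = (27258, 85008, -70224); plane equation n·P = -1294986.
Requiring n·X = -1294986: (85008)k + (19957014) = -1294986.
So k = -250.

-250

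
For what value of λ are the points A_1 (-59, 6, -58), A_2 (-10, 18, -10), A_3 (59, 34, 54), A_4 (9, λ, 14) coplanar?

Normal to plane A_1A_2A_3: n = (0, 176, -44); plane equation n·P = 3608.
Requiring n·A_4 = 3608: (176)λ + (-616) = 3608.
So λ = 24.

24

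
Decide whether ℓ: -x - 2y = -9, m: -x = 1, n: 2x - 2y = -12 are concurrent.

Intersecting ℓ and m: solving the 2×2 system gives (x, y) = (-1, 5).
Substitute into n: (2)(-1) + (-2)(5) = -12.
This equals -12, so (-1, 5) lies on all three lines and they are concurrent.

Yes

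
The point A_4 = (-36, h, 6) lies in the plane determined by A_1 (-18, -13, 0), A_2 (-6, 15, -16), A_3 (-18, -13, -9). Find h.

-55

A normal to the plane is n = A_1A_2 × A_1A_3 = (-252, 108, 0).
A_4 lies in the plane iff n · A_1A_4 = 0.
This gives (108)h + (5940) = 0, so h = -55.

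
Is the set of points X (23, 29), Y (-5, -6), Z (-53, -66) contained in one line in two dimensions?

XY = (-28, -35), XZ = (-76, -95).
det[XY; XZ] = (-28)(-95) − (-35)(-76) = 0.
The determinant is zero, so the points are collinear.

Yes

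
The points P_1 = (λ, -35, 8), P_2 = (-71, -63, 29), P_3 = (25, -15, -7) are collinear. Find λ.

-15

Collinearity requires P_1P_2 × P_1P_3 = 0; each component is linear in λ.
The y-component gives (-36)λ + (-540) = 0, so λ = -15.
The remaining components then also vanish.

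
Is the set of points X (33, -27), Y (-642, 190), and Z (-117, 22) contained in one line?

No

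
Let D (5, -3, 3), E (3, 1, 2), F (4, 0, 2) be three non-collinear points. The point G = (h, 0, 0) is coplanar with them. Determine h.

8

Coplanarity requires DE · (DF × DG) = 0.
DE = (-2, 4, -1), DF = (-1, 3, -1); the triple product is linear in h with coefficient -1 and constant term 8.
Setting it to zero: h = 8.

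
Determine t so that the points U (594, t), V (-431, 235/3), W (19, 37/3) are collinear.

Collinearity: (U − V) must be parallel to (W − V) = (450, -66).
Cross-multiplying the components: (t − 235/3)·(450) = (1025)·(-66).
Solving gives t = -72.

-72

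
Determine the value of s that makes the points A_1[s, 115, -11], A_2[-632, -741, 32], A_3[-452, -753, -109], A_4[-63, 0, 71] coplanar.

Coplanarity ⇔ det[A_1A_2; A_1A_3; A_1A_4] = 0.
Expanding, this is linear in s: (-104013)s + (14977872) = 0.
So s = 144.

144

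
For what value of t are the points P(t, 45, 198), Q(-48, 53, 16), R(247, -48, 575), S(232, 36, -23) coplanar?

Coplanarity ⇔ det[PQ; PR; PS] = 0.
Expanding, this is linear in t: (-13442)t + (-3535246) = 0.
So t = -263.

-263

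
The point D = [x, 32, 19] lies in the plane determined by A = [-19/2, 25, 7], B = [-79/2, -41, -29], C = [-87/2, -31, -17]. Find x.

-17

Coplanarity requires AB · (AC × AD) = 0.
AB = (-30, -66, -36), AC = (-34, -56, -24); the triple product is linear in x with coefficient -432 and constant term -7344.
Setting it to zero: x = -17.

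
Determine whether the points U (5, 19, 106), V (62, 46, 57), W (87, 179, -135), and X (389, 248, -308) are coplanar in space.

No

The four points are coplanar iff the 3×3 determinant with rows UV, UW, UX is zero.
Rows: (57, 27, -49), (82, 160, -241), (384, 229, -414).
Expanding along the first row: (57)(-11051) − (27)(58596) + (-49)(-42662) = -121561.
Nonzero ⇒ not coplanar.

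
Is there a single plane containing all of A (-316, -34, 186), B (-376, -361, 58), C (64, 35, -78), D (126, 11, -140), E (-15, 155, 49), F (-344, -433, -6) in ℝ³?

The plane through A, B, C has normal n = AB × AC = (95160, -64480, 120120) and equation n·P = -5535920.
Checking the remaining points: n·D = -5535920, n·E = -5535920, n·F = -5535920.
All equal -5535920, so all 6 points lie in one plane.

Yes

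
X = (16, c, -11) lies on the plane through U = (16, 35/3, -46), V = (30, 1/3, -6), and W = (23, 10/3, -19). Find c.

-5/3

The plane through U, V, W has equation (82/3)x − 98y − (112/3)z = 3034/3.
Substituting X: (-98)c + (848) = 3034/3, so c = -5/3.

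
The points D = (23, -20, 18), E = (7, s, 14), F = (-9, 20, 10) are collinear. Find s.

Direction DF = (-32, 40, -8). From the x-coordinate of E, the parameter along the line is τ = (7 − 23)/(-32) = 1/2.
Then s = (-20) + 1/2·(40) = 0.

0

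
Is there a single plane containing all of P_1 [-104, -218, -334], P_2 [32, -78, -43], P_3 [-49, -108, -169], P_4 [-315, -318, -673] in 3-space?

A normal to the plane through P_1, P_2, P_3 is n = P_1P_2 × P_1P_3 = (-8910, -6435, 7260).
The plane has equation n·P = -95370. For P_4: n·P_4 = -33000.
-33000 ≠ -95370, so P_4 is off the plane.

No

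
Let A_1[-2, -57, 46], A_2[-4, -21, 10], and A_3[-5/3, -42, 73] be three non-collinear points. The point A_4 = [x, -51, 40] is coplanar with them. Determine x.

A normal to the plane is n = A_1A_2 × A_1A_3 = (1512, 42, -42).
A_4 lies in the plane iff n · A_1A_4 = 0.
This gives (1512)x + (3528) = 0, so x = -7/3.

-7/3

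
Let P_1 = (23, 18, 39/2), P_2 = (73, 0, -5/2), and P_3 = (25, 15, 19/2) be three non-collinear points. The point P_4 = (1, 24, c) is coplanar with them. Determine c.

The plane through P_1, P_2, P_3 has equation 114x + 456y − 114z = 8607.
Substituting P_4: (-114)c + (11058) = 8607, so c = 43/2.

43/2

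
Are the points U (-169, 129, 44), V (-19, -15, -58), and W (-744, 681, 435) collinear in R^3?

Yes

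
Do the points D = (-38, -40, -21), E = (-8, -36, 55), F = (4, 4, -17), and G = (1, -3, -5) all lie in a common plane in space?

No

A normal to the plane through D, E, F is n = DE × DF = (-3328, 3072, 1152).
The plane has equation n·P = -20608. For G: n·G = -18304.
-18304 ≠ -20608, so G is off the plane.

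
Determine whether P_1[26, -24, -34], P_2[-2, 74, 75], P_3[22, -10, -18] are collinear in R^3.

No

P_1P_2 = (-28, 98, 109), P_1P_3 = (-4, 14, 16).
Comparing components 2 and 3: (98)(16) − (109)(14) = 42 ≠ 0, so P_1P_2 and P_1P_3 are not parallel and the points are not collinear.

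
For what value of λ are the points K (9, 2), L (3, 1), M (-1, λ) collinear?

The three points are collinear iff det[KL; KM] = 0.
This determinant is linear in λ: (-6)λ + (2) = 0, so λ = 1/3.

1/3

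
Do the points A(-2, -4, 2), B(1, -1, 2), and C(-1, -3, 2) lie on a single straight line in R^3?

Yes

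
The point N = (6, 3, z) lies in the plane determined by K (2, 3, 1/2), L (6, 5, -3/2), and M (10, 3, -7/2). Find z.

-3/2

Coplanarity requires KL · (KM × KN) = 0.
KL = (4, 2, -2), KM = (8, 0, -4); the triple product is linear in z with coefficient -16 and constant term -24.
Setting it to zero: z = -3/2.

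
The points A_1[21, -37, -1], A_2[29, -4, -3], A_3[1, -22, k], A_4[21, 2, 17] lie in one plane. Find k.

49

The points are coplanar iff A_1A_2 · (A_1A_3 × A_1A_4) = 0.
Expanding, this is linear in k: (-312)k + (15288) = 0.
So k = 49.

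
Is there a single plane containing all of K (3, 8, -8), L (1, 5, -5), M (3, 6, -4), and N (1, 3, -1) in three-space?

Yes

A normal to the plane through K, L, M is n = KL × KM = (-6, 8, 4).
The plane has equation n·P = 14. For N: n·N = 14.
Equal, so N lies in the plane and all four are coplanar.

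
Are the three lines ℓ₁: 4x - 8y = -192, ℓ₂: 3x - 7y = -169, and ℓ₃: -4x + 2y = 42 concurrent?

Yes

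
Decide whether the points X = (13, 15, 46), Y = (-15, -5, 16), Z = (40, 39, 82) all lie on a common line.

XY = (-28, -20, -30), XZ = (27, 24, 36).
XY × XZ = (0, 198, -132).
The cross product is nonzero, so the points do not lie on one line.

No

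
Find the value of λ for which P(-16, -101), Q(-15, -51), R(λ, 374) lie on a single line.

Collinearity: (R − P) must be parallel to (Q − P) = (1, 50).
Cross-multiplying the components: (λ − (-16))·(50) = (475)·(1).
Solving gives λ = -13/2.

-13/2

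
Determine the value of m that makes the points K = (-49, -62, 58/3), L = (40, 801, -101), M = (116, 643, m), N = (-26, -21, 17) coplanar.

Coplanarity ⇔ det[KL; KM; KN] = 0.
Expanding, this is linear in m: (16200)m + (1009800) = 0.
So m = -187/3.

-187/3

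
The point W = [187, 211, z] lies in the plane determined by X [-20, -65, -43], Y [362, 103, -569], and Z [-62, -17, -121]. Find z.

-706

A normal to the plane is n = XY × XZ = (12144, 51888, 25392).
W lies in the plane iff n · XW = 0.
This gives (25392)z + (17926752) = 0, so z = -706.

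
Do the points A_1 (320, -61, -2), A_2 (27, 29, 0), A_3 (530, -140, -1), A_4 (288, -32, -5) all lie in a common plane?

A normal to the plane through A_1, A_2, A_3 is n = A_1A_2 × A_1A_3 = (248, 713, 4247).
The plane has equation n·P = 27373. For A_4: n·A_4 = 27373.
Equal, so A_4 lies in the plane and all four are coplanar.

Yes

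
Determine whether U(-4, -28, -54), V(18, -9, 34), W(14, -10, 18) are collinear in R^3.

No

UV = (22, 19, 88), UW = (18, 18, 72).
UV × UW = (-216, 0, 54).
The cross product is nonzero, so the points do not lie on one line.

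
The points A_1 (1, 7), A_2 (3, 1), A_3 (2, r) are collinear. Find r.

4

The three points are collinear iff det[A_1A_2; A_1A_3] = 0.
This determinant is linear in r: (2)r + (-8) = 0, so r = 4.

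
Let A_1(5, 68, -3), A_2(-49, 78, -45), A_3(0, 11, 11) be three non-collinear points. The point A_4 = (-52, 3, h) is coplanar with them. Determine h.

The plane through A_1, A_2, A_3 has equation −2254x + 966y + 3128z = 45034.
Substituting A_4: (3128)h + (120106) = 45034, so h = -24.

-24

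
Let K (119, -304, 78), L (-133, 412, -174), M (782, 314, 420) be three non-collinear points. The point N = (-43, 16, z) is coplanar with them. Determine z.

-66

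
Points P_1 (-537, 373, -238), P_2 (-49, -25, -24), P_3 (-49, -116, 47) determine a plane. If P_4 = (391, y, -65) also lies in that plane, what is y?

-84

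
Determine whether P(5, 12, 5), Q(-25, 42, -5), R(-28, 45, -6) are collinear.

Yes

PQ = (-30, 30, -10), PR = (-33, 33, -11).
PQ × PR = (0, 0, 0).
The cross product vanishes, so the three points are collinear.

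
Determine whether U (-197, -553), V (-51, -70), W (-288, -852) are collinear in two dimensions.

UV = (146, 483), UW = (-91, -299).
det[UV; UW] = (146)(-299) − (483)(-91) = 299.
The determinant is nonzero, so they are not collinear.

No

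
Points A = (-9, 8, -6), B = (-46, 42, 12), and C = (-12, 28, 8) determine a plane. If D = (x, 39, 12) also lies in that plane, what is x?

-34

Coplanarity requires AB · (AC × AD) = 0.
AB = (-37, 34, 18), AC = (-3, 20, 14); the triple product is linear in x with coefficient 116 and constant term 3944.
Setting it to zero: x = -34.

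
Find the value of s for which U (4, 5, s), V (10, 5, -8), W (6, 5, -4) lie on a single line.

Collinearity requires UV × UW = 0; each component is linear in s.
The y-component gives (4)s + (8) = 0, so s = -2.
The remaining components then also vanish.

-2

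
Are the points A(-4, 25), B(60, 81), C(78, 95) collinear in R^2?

AB = (64, 56), AC = (82, 70).
Twice the signed area of △ABC is (64)(70) − (56)(82) = -112.
The area is nonzero, so the three points are not collinear.

No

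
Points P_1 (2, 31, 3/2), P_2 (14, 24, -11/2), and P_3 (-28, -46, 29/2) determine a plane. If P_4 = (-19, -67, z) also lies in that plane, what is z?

A normal to the plane is n = P_1P_2 × P_1P_3 = (-630, 54, -1134).
P_4 lies in the plane iff n · P_1P_4 = 0.
This gives (-1134)z + (9639) = 0, so z = 17/2.

17/2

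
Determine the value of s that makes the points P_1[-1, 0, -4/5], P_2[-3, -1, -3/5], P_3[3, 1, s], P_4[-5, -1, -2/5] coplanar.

Normal to plane P_1P_2P_4: n = (-1/5, 0, -2); plane equation n·P = 9/5.
Requiring n·P_3 = 9/5: (-2)s + (-3/5) = 9/5.
So s = -6/5.

-6/5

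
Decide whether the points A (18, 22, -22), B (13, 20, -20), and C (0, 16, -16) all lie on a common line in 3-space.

No

AB = (-5, -2, 2), AC = (-18, -6, 6).
AB × AC = (0, -6, -6).
The cross product is nonzero, so the points do not lie on one line.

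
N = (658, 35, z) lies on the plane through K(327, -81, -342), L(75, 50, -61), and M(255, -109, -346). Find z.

-340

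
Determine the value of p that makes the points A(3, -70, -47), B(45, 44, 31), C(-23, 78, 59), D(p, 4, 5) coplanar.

7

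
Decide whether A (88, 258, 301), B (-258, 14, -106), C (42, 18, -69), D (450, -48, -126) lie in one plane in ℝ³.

The four points are coplanar iff the 3×3 determinant with rows AB, AC, AD is zero.
Rows: (-346, -244, -407), (-46, -240, -370), (362, -306, -427).
Expanding along the first row: (-346)(-10740) − (-244)(153582) + (-407)(100956) = 100956.
Nonzero ⇒ not coplanar.

No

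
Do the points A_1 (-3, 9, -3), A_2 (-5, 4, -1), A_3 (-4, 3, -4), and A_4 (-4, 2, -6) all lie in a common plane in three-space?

No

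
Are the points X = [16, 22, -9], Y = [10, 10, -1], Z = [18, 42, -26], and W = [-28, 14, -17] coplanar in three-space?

The four points are coplanar iff the 3×3 determinant with rows XY, XZ, XW is zero.
Rows: (-6, -12, 8), (2, 20, -17), (-44, -8, -8).
Expanding along the first row: (-6)(-296) − (-12)(-764) + (8)(864) = -480.
Nonzero ⇒ not coplanar.

No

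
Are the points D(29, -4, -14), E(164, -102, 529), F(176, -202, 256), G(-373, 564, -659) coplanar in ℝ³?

The four points are coplanar iff the 3×3 determinant with rows DE, DF, DG is zero.
Rows: (135, -98, 543), (147, -198, 270), (-402, 568, -645).
Expanding along the first row: (135)(-25650) − (-98)(13725) + (543)(3900) = 0.
Zero determinant ⇒ coplanar.

Yes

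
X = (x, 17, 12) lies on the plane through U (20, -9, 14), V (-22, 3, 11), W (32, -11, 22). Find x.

-68

A normal to the plane is n = UV × UW = (90, 300, -60).
X lies in the plane iff n · UX = 0.
This gives (90)x + (6120) = 0, so x = -68.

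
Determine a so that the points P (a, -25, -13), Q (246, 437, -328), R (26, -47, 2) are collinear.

36

Collinearity requires PQ × PR = 0; each component is linear in a.
The y-component gives (330)a + (-11880) = 0, so a = 36.
The remaining components then also vanish.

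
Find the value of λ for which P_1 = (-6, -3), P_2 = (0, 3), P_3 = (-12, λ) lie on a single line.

Collinearity: (P_3 − P_1) must be parallel to (P_2 − P_1) = (6, 6).
Cross-multiplying the components: (λ − (-3))·(6) = (-6)·(6).
Solving gives λ = -9.

-9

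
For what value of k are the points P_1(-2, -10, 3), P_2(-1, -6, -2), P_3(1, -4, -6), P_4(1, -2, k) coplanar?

-8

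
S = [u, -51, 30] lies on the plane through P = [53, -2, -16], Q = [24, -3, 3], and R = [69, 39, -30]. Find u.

-11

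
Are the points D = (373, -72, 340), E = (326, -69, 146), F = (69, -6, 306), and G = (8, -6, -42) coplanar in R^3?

No

With D as base: DE = (-47, 3, -194), DF = (-304, 66, -34), DG = (-365, 66, -382).
DF × DG = (-22968, -103718, 4026).
DE · (DF × DG) = -12702.
Since -12702 ≠ 0, the four points are not coplanar.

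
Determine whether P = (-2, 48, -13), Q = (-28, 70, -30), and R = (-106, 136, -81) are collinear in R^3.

Yes

PQ = (-26, 22, -17), PR = (-104, 88, -68).
PQ × PR = (0, 0, 0).
The cross product vanishes, so the three points are collinear.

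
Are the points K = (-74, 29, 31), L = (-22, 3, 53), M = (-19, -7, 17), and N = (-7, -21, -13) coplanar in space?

Yes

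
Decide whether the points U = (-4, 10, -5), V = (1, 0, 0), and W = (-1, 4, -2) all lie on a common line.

Yes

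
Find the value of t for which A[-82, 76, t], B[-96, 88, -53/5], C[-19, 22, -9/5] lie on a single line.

Direction BC = (77, -66, 44/5). From the x-coordinate of A, the parameter along the line is τ = (-82 − (-96))/77 = 2/11.
Then t = (-53/5) + 2/11·(44/5) = -9.

-9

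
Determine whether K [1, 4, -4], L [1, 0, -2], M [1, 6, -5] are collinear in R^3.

KL = (0, -4, 2), KM = (0, 2, -1).
Each component of KM is -1/2 times the corresponding component of KL, so KM = -1/2·KL and the points are collinear.

Yes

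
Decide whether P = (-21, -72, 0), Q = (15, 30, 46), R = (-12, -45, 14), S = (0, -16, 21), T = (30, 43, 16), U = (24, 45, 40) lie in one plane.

Yes

The plane through P, Q, R has normal n = PQ × PR = (186, -90, 54) and equation n·X = 2574.
Checking the remaining points: n·S = 2574, n·T = 2574, n·U = 2574.
All equal 2574, so all 6 points lie in one plane.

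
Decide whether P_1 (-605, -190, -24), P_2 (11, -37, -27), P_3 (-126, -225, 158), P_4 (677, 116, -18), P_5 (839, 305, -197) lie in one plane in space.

No

The plane through P_1, P_2, P_3 has normal n = P_1P_2 × P_1P_3 = (27741, -113549, -94847) and equation n·P = 7067333.
Checking the remaining points: n·P_4 = 7316219, n·P_5 = 7327113.
Since n·P_4 = 7316219 ≠ 7067333, P_4 is off the plane and the points are not all coplanar.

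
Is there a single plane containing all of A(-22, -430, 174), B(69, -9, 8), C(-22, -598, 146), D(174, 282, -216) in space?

With A as base: AB = (91, 421, -166), AC = (0, -168, -28), AD = (196, 712, -390).
AC × AD = (85456, -5488, 32928).
AB · (AC × AD) = 0.
The scalar triple product vanishes, so the four points are coplanar.

Yes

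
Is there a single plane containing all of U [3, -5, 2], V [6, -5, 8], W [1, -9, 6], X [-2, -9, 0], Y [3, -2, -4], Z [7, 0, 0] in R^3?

Yes

The plane through U, V, W has normal n = UV × UW = (24, -24, -12) and equation n·P = 168.
Checking the remaining points: n·X = 168, n·Y = 168, n·Z = 168.
All equal 168, so all 6 points lie in one plane.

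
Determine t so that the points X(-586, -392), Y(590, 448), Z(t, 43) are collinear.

Collinearity: (Z − X) must be parallel to (Y − X) = (1176, 840).
Cross-multiplying the components: (t − (-586))·(840) = (435)·(1176).
Solving gives t = 23.

23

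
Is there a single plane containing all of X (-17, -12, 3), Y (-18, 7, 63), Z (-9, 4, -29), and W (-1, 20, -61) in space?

Yes

A normal to the plane through X, Y, Z is n = XY × XZ = (-1568, 448, -168).
The plane has equation n·P = 20776. For W: n·W = 20776.
Equal, so W lies in the plane and all four are coplanar.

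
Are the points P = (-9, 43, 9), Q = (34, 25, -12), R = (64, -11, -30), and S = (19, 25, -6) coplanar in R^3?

No

The four points are coplanar iff the 3×3 determinant with rows PQ, PR, PS is zero.
Rows: (43, -18, -21), (73, -54, -39), (28, -18, -15).
Expanding along the first row: (43)(108) − (-18)(-3) + (-21)(198) = 432.
Nonzero ⇒ not coplanar.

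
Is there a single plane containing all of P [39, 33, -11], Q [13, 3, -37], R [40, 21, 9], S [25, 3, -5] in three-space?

Yes

The four points are coplanar iff the 3×3 determinant with rows PQ, PR, PS is zero.
Rows: (-26, -30, -26), (1, -12, 20), (-14, -30, 6).
Expanding along the first row: (-26)(528) − (-30)(286) + (-26)(-198) = 0.
Zero determinant ⇒ coplanar.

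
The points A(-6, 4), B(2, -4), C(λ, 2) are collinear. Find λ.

The three points are collinear iff det[AB; AC] = 0.
This determinant is linear in λ: (8)λ + (32) = 0, so λ = -4.

-4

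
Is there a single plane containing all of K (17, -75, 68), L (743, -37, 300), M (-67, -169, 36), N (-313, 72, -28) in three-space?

Yes

A normal to the plane through K, L, M is n = KL × KM = (20592, 3744, -65052).
The plane has equation n·P = -4354272. For N: n·N = -4354272.
Equal, so N lies in the plane and all four are coplanar.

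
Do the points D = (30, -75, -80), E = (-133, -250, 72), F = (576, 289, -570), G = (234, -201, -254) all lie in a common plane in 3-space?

The four points are coplanar iff the 3×3 determinant with rows DE, DF, DG is zero.
Rows: (-163, -175, 152), (546, 364, -490), (204, -126, -174).
Expanding along the first row: (-163)(-125076) − (-175)(4956) + (152)(-143052) = -489216.
Nonzero ⇒ not coplanar.

No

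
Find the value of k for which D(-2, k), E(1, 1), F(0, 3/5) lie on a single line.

-1/5

Collinearity: (D − E) must be parallel to (F − E) = (-1, -2/5).
Cross-multiplying the components: (k − 1)·(-1) = (-3)·(-2/5).
Solving gives k = -1/5.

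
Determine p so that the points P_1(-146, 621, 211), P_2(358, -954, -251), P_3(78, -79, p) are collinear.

Direction P_1P_2 = (504, -1575, -462). From the x-coordinate of P_3, the parameter along the line is τ = (78 − (-146))/504 = 4/9.
Then p = 211 + 4/9·(-462) = 17/3.

17/3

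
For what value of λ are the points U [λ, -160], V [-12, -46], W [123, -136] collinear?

Collinearity: (U − V) must be parallel to (W − V) = (135, -90).
Cross-multiplying the components: (λ − (-12))·(-90) = (-114)·(135).
Solving gives λ = 159.

159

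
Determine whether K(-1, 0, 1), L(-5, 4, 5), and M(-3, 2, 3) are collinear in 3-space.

KL = (-4, 4, 4), KM = (-2, 2, 2).
KL × KM = (0, 0, 0).
The cross product vanishes, so the three points are collinear.

Yes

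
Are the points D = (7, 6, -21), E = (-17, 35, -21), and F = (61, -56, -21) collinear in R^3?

DE = (-24, 29, 0), DF = (54, -62, 0).
Comparing components 1 and 2: (-24)(-62) − (29)(54) = -78 ≠ 0, so DE and DF are not parallel and the points are not collinear.

No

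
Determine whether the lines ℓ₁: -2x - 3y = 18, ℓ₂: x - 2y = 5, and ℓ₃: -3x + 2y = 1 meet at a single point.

Yes

Intersecting ℓ₁ and ℓ₂: solving the 2×2 system gives (x, y) = (-3, -4).
Substitute into ℓ₃: (-3)(-3) + (2)(-4) = 1.
This equals 1, so (-3, -4) lies on all three lines and they are concurrent.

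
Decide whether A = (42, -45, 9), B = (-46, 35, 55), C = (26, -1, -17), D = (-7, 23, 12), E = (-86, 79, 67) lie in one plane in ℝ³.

No

The plane through A, B, C has normal n = AB × AC = (-4104, -3024, -2592) and equation n·P = -59616.
Checking the remaining points: n·D = -71928, n·E = -59616.
Since n·D = -71928 ≠ -59616, D is off the plane and the points are not all coplanar.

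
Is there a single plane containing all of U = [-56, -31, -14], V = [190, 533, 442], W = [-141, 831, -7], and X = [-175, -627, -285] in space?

With U as base: UV = (246, 564, 456), UW = (-85, 862, 7), UX = (-119, -596, -271).
UW × UX = (-229430, -23868, 153238).
UV · (UW × UX) = -24804.
Since -24804 ≠ 0, the four points are not coplanar.

No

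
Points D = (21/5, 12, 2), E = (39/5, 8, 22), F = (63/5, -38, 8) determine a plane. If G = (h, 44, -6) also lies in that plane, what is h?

Coplanarity requires DE · (DF × DG) = 0.
DE = (18/5, -4, 20), DF = (42/5, -50, 6); the triple product is linear in h with coefficient 976 and constant term 8784/5.
Setting it to zero: h = -9/5.

-9/5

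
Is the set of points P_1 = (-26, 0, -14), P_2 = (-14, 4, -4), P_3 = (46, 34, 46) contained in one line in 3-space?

No

P_1P_2 = (12, 4, 10), P_1P_3 = (72, 34, 60).
P_1P_2 × P_1P_3 = (-100, 0, 120).
The cross product is nonzero, so the points do not lie on one line.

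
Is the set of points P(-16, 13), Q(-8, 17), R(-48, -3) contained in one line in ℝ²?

PQ = (8, 4), PR = (-32, -16).
det[PQ; PR] = (8)(-16) − (4)(-32) = 0.
The determinant is zero, so the points are collinear.

Yes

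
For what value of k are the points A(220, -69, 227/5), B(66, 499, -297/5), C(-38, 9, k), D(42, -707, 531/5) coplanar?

-37/5

The points are coplanar iff AB · (AC × AD) = 0.
Expanding, this is linear in k: (-199356)k + (-7376172/5) = 0.
So k = -37/5.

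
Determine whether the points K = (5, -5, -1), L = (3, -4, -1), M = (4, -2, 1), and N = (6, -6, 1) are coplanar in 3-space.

No

A normal to the plane through K, L, M is n = KL × KM = (2, 4, -5).
The plane has equation n·P = -5. For N: n·N = -17.
-17 ≠ -5, so N is off the plane.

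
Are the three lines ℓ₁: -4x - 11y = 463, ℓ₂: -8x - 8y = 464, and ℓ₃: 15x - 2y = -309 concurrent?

Yes

Intersecting ℓ₁ and ℓ₂: solving the 2×2 system gives (x, y) = (-25, -33).
Substitute into ℓ₃: (15)(-25) + (-2)(-33) = -309.
This equals -309, so (-25, -33) lies on all three lines and they are concurrent.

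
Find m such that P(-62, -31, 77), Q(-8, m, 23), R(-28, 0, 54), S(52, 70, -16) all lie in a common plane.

Normal to plane PRS: n = (-560, 540, -100); plane equation n·X = 10280.
Requiring n·Q = 10280: (540)m + (2180) = 10280.
So m = 15.

15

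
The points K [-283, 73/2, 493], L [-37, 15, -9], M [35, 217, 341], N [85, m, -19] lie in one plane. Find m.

209/2

The points are coplanar iff KL · (KM × KN) = 0.
Expanding, this is linear in m: (-122244)m + (12774498) = 0.
So m = 209/2.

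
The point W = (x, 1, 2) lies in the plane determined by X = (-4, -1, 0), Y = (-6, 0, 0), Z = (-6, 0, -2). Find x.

Coplanarity requires XY · (XZ × XW) = 0.
XY = (-2, 1, 0), XZ = (-2, 1, -2); the triple product is linear in x with coefficient -2 and constant term -16.
Setting it to zero: x = -8.

-8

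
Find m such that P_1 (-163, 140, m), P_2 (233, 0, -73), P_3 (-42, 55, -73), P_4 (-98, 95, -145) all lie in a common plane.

Coplanarity ⇔ det[P_1P_2; P_1P_3; P_1P_4] = 0.
Expanding, this is linear in m: (7920)m + (1782000) = 0.
So m = -225.

-225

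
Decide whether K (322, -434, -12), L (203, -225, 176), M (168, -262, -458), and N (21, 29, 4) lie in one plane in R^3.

Yes

A normal to the plane through K, L, M is n = KL × KM = (-125550, -82026, 11718).
The plane has equation n·P = -4968432. For N: n·N = -4968432.
Equal, so N lies in the plane and all four are coplanar.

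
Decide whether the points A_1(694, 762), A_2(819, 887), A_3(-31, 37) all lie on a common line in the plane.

Yes

A_1A_2 = (125, 125), A_1A_3 = (-725, -725).
Checking proportionality: A_1A_3 = -29/5·A_1A_2, so the vectors are parallel and the points are collinear.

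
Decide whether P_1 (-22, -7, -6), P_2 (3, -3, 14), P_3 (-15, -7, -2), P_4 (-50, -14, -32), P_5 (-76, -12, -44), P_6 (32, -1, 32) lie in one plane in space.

No

The plane through P_1, P_2, P_3 has normal n = P_1P_2 × P_1P_3 = (16, 40, -28) and equation n·P = -464.
Checking the remaining points: n·P_4 = -464, n·P_5 = -464, n·P_6 = -424.
Since n·P_6 = -424 ≠ -464, P_6 is off the plane and the points are not all coplanar.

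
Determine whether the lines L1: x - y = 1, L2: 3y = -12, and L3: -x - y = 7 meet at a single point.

Yes

Lines aᵢx + bᵢy = cᵢ with pairwise distinct directions are concurrent exactly when det[aᵢ bᵢ cᵢ] = 0.
Here the determinant is 0.
It vanishes, so the lines are concurrent at (-3, -4).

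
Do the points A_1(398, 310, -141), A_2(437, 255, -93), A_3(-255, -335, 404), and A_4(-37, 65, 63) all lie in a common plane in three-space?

Yes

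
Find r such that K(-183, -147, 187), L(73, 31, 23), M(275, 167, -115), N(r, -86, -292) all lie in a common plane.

The points are coplanar iff KL · (KM × KN) = 0.
Expanding, this is linear in r: (-2260)r + (266680) = 0.
So r = 118.

118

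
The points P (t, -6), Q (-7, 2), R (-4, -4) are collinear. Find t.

-3

The three points are collinear iff det[PQ; PR] = 0.
This determinant is linear in t: (6)t + (18) = 0, so t = -3.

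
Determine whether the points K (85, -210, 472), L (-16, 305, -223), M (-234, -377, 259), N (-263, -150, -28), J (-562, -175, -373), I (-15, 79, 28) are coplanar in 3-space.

The plane through K, L, M has normal n = KL × KM = (-225760, 200192, 181152) and equation n·P = 24273824.
Checking the remaining points: n·N = 24273824, n·J = 24273824, n·I = 24273824.
All equal 24273824, so all 6 points lie in one plane.

Yes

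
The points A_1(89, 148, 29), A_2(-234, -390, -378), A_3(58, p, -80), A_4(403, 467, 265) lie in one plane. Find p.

7

Normal to plane A_1A_2A_4: n = (2865, -51570, 65895); plane equation n·P = -5466420.
Requiring n·A_3 = -5466420: (-51570)p + (-5105430) = -5466420.
So p = 7.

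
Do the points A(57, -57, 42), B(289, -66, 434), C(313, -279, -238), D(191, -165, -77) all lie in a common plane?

Yes

A normal to the plane through A, B, C is n = AB × AC = (89544, 165312, -49200).
The plane has equation n·P = -6385176. For D: n·D = -6385176.
Equal, so D lies in the plane and all four are coplanar.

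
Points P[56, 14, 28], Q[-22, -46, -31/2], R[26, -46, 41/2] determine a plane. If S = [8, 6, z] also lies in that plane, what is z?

The plane through P, Q, R has equation −2160x + 720y + 2880z = -30240.
Substituting S: (2880)z + (-12960) = -30240, so z = -6.

-6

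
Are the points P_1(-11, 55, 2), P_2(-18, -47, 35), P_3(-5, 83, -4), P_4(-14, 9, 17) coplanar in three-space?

With P_1 as base: P_1P_2 = (-7, -102, 33), P_1P_3 = (6, 28, -6), P_1P_4 = (-3, -46, 15).
P_1P_3 × P_1P_4 = (144, -72, -192).
P_1P_2 · (P_1P_3 × P_1P_4) = 0.
The scalar triple product vanishes, so the four points are coplanar.

Yes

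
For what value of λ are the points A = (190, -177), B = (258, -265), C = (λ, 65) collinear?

Collinearity: (C − A) must be parallel to (B − A) = (68, -88).
Cross-multiplying the components: (λ − 190)·(-88) = (242)·(68).
Solving gives λ = 3.

3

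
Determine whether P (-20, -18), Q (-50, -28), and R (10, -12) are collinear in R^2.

PQ = (-30, -10), PR = (30, 6).
det[PQ; PR] = (-30)(6) − (-10)(30) = 120.
The determinant is nonzero, so they are not collinear.

No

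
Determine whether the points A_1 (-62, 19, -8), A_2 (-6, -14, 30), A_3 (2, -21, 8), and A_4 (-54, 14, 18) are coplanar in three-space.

No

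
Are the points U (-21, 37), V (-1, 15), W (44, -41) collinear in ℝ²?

No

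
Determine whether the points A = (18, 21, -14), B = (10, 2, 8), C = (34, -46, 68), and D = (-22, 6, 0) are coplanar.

Yes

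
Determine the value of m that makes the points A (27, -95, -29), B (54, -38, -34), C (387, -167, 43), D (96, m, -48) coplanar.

The points are coplanar iff AB · (AC × AD) = 0.
Expanding, this is linear in m: (-3744)m + (329472) = 0.
So m = 88.

88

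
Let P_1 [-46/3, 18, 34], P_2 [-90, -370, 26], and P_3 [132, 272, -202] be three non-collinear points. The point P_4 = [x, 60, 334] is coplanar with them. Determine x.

The plane through P_1, P_2, P_3 has equation 93600x − 18800y + 38200z = -474800.
Substituting P_4: (93600)x + (11630800) = -474800, so x = -388/3.

-388/3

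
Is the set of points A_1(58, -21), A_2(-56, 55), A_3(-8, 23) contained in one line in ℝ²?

Yes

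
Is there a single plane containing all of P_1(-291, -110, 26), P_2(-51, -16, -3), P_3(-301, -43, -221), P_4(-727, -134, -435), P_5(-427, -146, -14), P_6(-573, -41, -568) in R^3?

No

The plane through P_1, P_2, P_3 has normal n = P_1P_2 × P_1P_3 = (-21275, 59570, 17020) and equation n·P = 80845.
Checking the remaining points: n·P_4 = 80845, n·P_5 = 148925, n·P_6 = 80845.
Since n·P_5 = 148925 ≠ 80845, P_5 is off the plane and the points are not all coplanar.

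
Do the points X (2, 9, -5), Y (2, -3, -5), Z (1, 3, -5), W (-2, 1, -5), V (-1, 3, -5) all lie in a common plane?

Yes

The plane through X, Y, Z has normal n = XY × XZ = (0, 0, -12) and equation n·P = 60.
Checking the remaining points: n·W = 60, n·V = 60.
All equal 60, so all 5 points lie in one plane.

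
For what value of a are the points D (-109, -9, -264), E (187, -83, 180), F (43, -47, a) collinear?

Direction DE = (296, -74, 444). From the x-coordinate of F, the parameter along the line is τ = (43 − (-109))/296 = 19/37.
Then a = (-264) + 19/37·(444) = -36.

-36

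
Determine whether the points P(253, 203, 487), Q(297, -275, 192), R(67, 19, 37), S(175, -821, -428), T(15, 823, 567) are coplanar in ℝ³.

No

The plane through P, Q, R has normal n = PQ × PR = (160820, 74670, -97004) and equation n·X = 8604522.
Checking the remaining points: n·S = 8357142, n·T = 8864442.
Since n·S = 8357142 ≠ 8604522, S is off the plane and the points are not all coplanar.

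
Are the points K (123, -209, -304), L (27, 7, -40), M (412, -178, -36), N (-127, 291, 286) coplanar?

Yes

The four points are coplanar iff the 3×3 determinant with rows KL, KM, KN is zero.
Rows: (-96, 216, 264), (289, 31, 268), (-250, 500, 590).
Expanding along the first row: (-96)(-115710) − (216)(237510) + (264)(152250) = 0.
Zero determinant ⇒ coplanar.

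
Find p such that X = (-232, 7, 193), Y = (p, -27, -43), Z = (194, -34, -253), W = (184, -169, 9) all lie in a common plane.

The points are coplanar iff XY · (XZ × XW) = 0.
Expanding, this is linear in p: (-70952)p + (851424) = 0.
So p = 12.

12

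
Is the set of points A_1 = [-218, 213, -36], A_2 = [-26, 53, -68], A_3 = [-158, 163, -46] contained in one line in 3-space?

A_1A_2 = (192, -160, -32), A_1A_3 = (60, -50, -10).
Each component of A_1A_3 is 5/16 times the corresponding component of A_1A_2, so A_1A_3 = 5/16·A_1A_2 and the points are collinear.

Yes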